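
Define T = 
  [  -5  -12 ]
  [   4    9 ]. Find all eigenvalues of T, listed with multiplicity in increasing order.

Characteristic polynomial: p(r) = r^2 - 4r + 3 = (r - 3)(r - 1).
Roots (with multiplicity): 1, 3.

1, 3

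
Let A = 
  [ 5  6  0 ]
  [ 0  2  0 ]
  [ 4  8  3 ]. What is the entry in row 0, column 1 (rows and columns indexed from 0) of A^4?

1218

Characteristic polynomial: λ^3 - 10λ^2 + 31λ - 30 = (λ - 5)(λ - 3)(λ - 2), so the eigenvalues are 2, 3, 5.
λ=5: eigenvector (1, 0, 2).
λ=2: eigenvector (-2, 1, 0).
λ=3: eigenvector (0, 0, 1).
P = [[1, -2, 0], [0, 1, 0], [2, 0, 1]], D = diag(5, 2, 3), P⁻¹ = [[1, 2, 0], [0, 1, 0], [-2, -4, 1]].
A⁴ = P·diag(625, 16, 81)·P⁻¹ = [[625, 1218, 0], [0, 16, 0], [1088, 2176, 81]].
The requested entry is 1218.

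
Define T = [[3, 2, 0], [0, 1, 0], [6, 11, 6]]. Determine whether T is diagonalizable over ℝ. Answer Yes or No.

Characteristic polynomial: p(λ) = λ^3 - 10λ^2 + 27λ - 18 = (λ - 6)(λ - 3)(λ - 1).
All 3 eigenvalues are distinct, so T is diagonalizable.

Yes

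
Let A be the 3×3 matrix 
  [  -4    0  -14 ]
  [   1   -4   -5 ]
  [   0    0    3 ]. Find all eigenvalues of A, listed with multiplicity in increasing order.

Characteristic polynomial: p(r) = r^3 + 5r^2 - 8r - 48 = (r - 3)(r + 4)^2.
Roots (with multiplicity): -4, -4, 3.

-4, -4, 3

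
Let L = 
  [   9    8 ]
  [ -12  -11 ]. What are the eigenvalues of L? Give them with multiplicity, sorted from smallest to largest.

-3, 1

Characteristic polynomial: p(s) = s^2 + 2s - 3 = (s - 1)(s + 3).
Roots (with multiplicity): -3, 1.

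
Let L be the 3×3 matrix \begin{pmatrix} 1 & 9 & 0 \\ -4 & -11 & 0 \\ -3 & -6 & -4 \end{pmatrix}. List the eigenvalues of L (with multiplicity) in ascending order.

-5, -5, -4

Characteristic polynomial: p(t) = t^3 + 14t^2 + 65t + 100 = (t + 4)(t + 5)^2.
Roots (with multiplicity): -5, -5, -4.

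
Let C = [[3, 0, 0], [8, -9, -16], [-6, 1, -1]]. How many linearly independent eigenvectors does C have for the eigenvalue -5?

1

C + 5I = [[8, 0, 0], [8, -4, -16], [-6, 1, 4]].
This matrix has rank 2, so its null space has dimension 3 − 2 = 1.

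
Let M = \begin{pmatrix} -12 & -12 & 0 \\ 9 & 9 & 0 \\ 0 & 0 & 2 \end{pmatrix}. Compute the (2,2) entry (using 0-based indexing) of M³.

Characteristic polynomial: μ^3 + μ^2 - 6μ = μ(μ - 2)(μ + 3), so the eigenvalues are -3, 0, 2.
μ=-3: eigenvector (4, -3, 0).
μ=0: eigenvector (-1, 1, 0).
μ=2: eigenvector (0, 0, 1).
P = [[4, -1, 0], [-3, 1, 0], [0, 0, 1]], D = diag(-3, 0, 2), P⁻¹ = [[1, 1, 0], [3, 4, 0], [0, 0, 1]].
M³ = P·diag(-27, 0, 8)·P⁻¹ = [[-108, -108, 0], [81, 81, 0], [0, 0, 8]].
The requested entry is 8.

8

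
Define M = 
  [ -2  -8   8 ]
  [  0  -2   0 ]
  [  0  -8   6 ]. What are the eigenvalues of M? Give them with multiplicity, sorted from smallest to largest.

-2, -2, 6

Characteristic polynomial: p(λ) = λ^3 - 2λ^2 - 20λ - 24 = (λ - 6)(λ + 2)^2.
Roots (with multiplicity): -2, -2, 6.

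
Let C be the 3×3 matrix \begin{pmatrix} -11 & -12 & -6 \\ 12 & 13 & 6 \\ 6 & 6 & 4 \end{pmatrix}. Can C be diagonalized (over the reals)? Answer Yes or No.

Characteristic polynomial: p(λ) = λ^3 - 6λ^2 + 9λ - 4 = (λ - 4)(λ - 1)^2.
λ = 1 has algebraic multiplicity 2; rank(C − 1I) = 1, so geometric multiplicity = 2.
Every eigenvalue has geometric = algebraic multiplicity, so C is diagonalizable.

Yes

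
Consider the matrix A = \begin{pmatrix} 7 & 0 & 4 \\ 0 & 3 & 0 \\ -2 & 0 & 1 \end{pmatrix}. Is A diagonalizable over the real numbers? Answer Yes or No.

Yes

Characteristic polynomial: p(r) = r^3 - 11r^2 + 39r - 45 = (r - 5)(r - 3)^2.
r = 3 has algebraic multiplicity 2; rank(A − 3I) = 1, so geometric multiplicity = 2.
Every eigenvalue has geometric = algebraic multiplicity, so A is diagonalizable.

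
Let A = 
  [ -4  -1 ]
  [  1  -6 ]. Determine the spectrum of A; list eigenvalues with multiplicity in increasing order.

Characteristic polynomial: p(s) = s^2 + 10s + 25 = (s + 5)^2.
Roots (with multiplicity): -5, -5.

-5, -5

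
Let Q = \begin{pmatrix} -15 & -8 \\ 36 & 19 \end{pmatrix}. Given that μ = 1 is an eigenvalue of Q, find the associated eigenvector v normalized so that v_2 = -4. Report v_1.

2

Q − 1I = [[-16, -8], [36, 18]].
Solving (Q − 1I)v = 0 gives the eigenspace spanned by (2, -4).
With v_2 = -4, v = (2, -4), so v_1 = 2.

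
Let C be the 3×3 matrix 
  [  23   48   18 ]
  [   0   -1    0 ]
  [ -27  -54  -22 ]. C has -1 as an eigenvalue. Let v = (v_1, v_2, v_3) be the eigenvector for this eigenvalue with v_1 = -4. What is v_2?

2

C + 1I = [[24, 48, 18], [0, 0, 0], [-27, -54, -21]].
Solving (C + 1I)v = 0 gives the eigenspace spanned by (-4, 2, 0).
With v_1 = -4, v = (-4, 2, 0), so v_2 = 2.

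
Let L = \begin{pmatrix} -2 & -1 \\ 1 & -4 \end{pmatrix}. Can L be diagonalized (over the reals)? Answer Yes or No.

Characteristic polynomial: p(s) = s^2 + 6s + 9 = (s + 3)^2.
s = -3 has algebraic multiplicity 2; rank(L + 3I) = 1, so geometric multiplicity = 1.
Geometric multiplicity < algebraic multiplicity, so L is not diagonalizable.

No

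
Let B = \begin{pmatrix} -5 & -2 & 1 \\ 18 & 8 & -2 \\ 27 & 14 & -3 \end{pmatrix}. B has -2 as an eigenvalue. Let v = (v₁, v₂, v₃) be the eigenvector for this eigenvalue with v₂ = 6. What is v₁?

-3

B + 2I = [[-3, -2, 1], [18, 10, -2], [27, 14, -1]].
Solving (B + 2I)v = 0 gives the eigenspace spanned by (-3, 6, 3).
With v₂ = 6, v = (-3, 6, 3), so v₁ = -3.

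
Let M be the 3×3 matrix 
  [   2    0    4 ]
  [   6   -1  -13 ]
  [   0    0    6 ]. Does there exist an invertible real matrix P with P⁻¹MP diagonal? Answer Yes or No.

Yes

Characteristic polynomial: p(λ) = λ^3 - 7λ^2 + 4λ + 12 = (λ - 6)(λ - 2)(λ + 1).
All 3 eigenvalues are distinct, so M is diagonalizable.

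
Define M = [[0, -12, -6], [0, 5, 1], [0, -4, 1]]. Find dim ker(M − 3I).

1

M − 3I = [[-3, -12, -6], [0, 2, 1], [0, -4, -2]].
This matrix has rank 2, so its null space has dimension 3 − 2 = 1.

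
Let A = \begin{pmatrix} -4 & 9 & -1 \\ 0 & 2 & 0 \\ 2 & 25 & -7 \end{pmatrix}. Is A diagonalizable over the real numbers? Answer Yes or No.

Characteristic polynomial: p(μ) = μ^3 + 9μ^2 + 8μ - 60 = (μ - 2)(μ + 5)(μ + 6).
All 3 eigenvalues are distinct, so A is diagonalizable.

Yes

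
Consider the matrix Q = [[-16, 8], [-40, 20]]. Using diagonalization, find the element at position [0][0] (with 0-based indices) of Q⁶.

Characteristic polynomial: s^2 - 4s = s(s - 4), so the eigenvalues are 0, 4.
s=0: eigenvector (1, 2).
s=4: eigenvector (2, 5).
P = [[1, 2], [2, 5]], D = diag(0, 4), P⁻¹ = [[5, -2], [-2, 1]].
Q⁶ = P·diag(0, 4096)·P⁻¹ = [[-16384, 8192], [-40960, 20480]].
The requested entry is -16384.

-16384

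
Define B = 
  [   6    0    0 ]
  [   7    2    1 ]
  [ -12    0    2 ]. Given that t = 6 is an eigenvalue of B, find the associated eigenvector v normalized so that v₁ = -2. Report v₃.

6

B − 6I = [[0, 0, 0], [7, -4, 1], [-12, 0, -4]].
Solving (B − 6I)v = 0 gives the eigenspace spanned by (-2, -2, 6).
With v₁ = -2, v = (-2, -2, 6), so v₃ = 6.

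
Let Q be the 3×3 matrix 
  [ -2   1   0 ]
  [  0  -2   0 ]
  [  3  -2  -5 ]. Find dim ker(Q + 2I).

1

Q + 2I = [[0, 1, 0], [0, 0, 0], [3, -2, -3]].
This matrix has rank 2, so its null space has dimension 3 − 2 = 1.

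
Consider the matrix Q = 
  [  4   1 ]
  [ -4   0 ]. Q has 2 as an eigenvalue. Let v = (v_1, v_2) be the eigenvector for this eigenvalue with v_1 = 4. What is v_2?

Q − 2I = [[2, 1], [-4, -2]].
Solving (Q − 2I)v = 0 gives the eigenspace spanned by (4, -8).
With v_1 = 4, v = (4, -8), so v_2 = -8.

-8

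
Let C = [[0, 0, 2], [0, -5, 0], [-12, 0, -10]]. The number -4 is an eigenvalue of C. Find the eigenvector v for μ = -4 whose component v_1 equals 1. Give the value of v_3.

C + 4I = [[4, 0, 2], [0, -1, 0], [-12, 0, -6]].
Solving (C + 4I)v = 0 gives the eigenspace spanned by (1, 0, -2).
With v_1 = 1, v = (1, 0, -2), so v_3 = -2.

-2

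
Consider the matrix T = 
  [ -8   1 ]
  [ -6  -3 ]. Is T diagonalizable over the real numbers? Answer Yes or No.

Yes

Characteristic polynomial: p(λ) = λ^2 + 11λ + 30 = (λ + 5)(λ + 6).
All 2 eigenvalues are distinct, so T is diagonalizable.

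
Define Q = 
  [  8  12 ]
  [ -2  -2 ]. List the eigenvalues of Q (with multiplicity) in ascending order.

Characteristic polynomial: p(r) = r^2 - 6r + 8 = (r - 4)(r - 2).
Roots (with multiplicity): 2, 4.

2, 4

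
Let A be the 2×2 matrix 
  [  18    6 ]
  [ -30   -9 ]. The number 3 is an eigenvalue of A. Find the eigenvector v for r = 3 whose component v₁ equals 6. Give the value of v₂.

A − 3I = [[15, 6], [-30, -12]].
Solving (A − 3I)v = 0 gives the eigenspace spanned by (6, -15).
With v₁ = 6, v = (6, -15), so v₂ = -15.

-15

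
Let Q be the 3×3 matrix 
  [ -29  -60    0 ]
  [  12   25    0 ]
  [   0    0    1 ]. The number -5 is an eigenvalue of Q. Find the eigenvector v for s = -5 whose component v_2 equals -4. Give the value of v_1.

Q + 5I = [[-24, -60, 0], [12, 30, 0], [0, 0, 6]].
Solving (Q + 5I)v = 0 gives the eigenspace spanned by (10, -4, 0).
With v_2 = -4, v = (10, -4, 0), so v_1 = 10.

10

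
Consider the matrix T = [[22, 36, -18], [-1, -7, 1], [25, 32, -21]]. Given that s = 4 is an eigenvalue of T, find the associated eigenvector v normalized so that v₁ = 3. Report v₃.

T − 4I = [[18, 36, -18], [-1, -11, 1], [25, 32, -25]].
Solving (T − 4I)v = 0 gives the eigenspace spanned by (3, 0, 3).
With v₁ = 3, v = (3, 0, 3), so v₃ = 3.

3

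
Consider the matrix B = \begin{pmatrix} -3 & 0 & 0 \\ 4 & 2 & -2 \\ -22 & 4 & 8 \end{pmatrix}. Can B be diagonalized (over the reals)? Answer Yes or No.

Yes

Characteristic polynomial: p(λ) = λ^3 - 7λ^2 - 6λ + 72 = (λ - 6)(λ - 4)(λ + 3).
All 3 eigenvalues are distinct, so B is diagonalizable.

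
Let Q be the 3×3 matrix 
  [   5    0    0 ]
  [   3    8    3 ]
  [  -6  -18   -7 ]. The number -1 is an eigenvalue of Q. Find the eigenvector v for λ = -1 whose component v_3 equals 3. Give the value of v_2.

-1

Q + 1I = [[6, 0, 0], [3, 9, 3], [-6, -18, -6]].
Solving (Q + 1I)v = 0 gives the eigenspace spanned by (0, -1, 3).
With v_3 = 3, v = (0, -1, 3), so v_2 = -1.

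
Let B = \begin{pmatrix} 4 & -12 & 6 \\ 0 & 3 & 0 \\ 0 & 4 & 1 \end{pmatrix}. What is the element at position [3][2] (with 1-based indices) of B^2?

Characteristic polynomial: r^3 - 8r^2 + 19r - 12 = (r - 4)(r - 3)(r - 1), so the eigenvalues are 1, 3, 4.
r=3: eigenvector (0, 1, 2).
r=4: eigenvector (1, 0, 0).
r=1: eigenvector (-2, 0, 1).
P = [[0, 1, -2], [1, 0, 0], [2, 0, 1]], D = diag(3, 4, 1), P⁻¹ = [[0, 1, 0], [1, -4, 2], [0, -2, 1]].
B² = P·diag(9, 16, 1)·P⁻¹ = [[16, -60, 30], [0, 9, 0], [0, 16, 1]].
The requested entry is 16.

16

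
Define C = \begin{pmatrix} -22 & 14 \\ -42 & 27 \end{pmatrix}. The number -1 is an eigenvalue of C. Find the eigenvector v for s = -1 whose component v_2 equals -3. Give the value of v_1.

C + 1I = [[-21, 14], [-42, 28]].
Solving (C + 1I)v = 0 gives the eigenspace spanned by (-2, -3).
With v_2 = -3, v = (-2, -3), so v_1 = -2.

-2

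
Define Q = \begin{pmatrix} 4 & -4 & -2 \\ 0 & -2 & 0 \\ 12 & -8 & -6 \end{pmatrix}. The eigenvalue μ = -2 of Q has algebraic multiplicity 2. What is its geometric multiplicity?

Q + 2I = [[6, -4, -2], [0, 0, 0], [12, -8, -4]].
This matrix has rank 1, so its null space has dimension 3 − 1 = 2.

2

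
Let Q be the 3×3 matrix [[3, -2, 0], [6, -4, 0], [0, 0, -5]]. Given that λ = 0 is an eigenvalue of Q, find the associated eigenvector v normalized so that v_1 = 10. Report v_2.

15

Q = [[3, -2, 0], [6, -4, 0], [0, 0, -5]].
Solving (Q)v = 0 gives the eigenspace spanned by (10, 15, 0).
With v_1 = 10, v = (10, 15, 0), so v_2 = 15.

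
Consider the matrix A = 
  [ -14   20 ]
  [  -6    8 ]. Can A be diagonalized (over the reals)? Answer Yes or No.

Yes

Characteristic polynomial: p(r) = r^2 + 6r + 8 = (r + 2)(r + 4).
All 2 eigenvalues are distinct, so A is diagonalizable.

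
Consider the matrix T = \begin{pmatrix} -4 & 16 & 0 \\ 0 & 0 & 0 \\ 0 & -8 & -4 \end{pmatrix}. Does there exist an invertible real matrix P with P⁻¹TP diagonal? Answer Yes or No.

Characteristic polynomial: p(λ) = λ^3 + 8λ^2 + 16λ = λ(λ + 4)^2.
λ = -4 has algebraic multiplicity 2; rank(T + 4I) = 1, so geometric multiplicity = 2.
Every eigenvalue has geometric = algebraic multiplicity, so T is diagonalizable.

Yes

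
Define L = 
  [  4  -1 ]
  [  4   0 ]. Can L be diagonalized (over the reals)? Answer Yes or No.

No

Characteristic polynomial: p(μ) = μ^2 - 4μ + 4 = (μ - 2)^2.
μ = 2 has algebraic multiplicity 2; rank(L − 2I) = 1, so geometric multiplicity = 1.
Geometric multiplicity < algebraic multiplicity, so L is not diagonalizable.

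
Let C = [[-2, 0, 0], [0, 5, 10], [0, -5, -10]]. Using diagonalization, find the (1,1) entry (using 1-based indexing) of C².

4

Characteristic polynomial: t^3 + 7t^2 + 10t = t(t + 2)(t + 5), so the eigenvalues are -5, -2, 0.
t=-5: eigenvector (0, -1, 1).
t=-2: eigenvector (1, 0, 0).
t=0: eigenvector (0, -2, 1).
P = [[0, 1, 0], [-1, 0, -2], [1, 0, 1]], D = diag(-5, -2, 0), P⁻¹ = [[0, 1, 2], [1, 0, 0], [0, -1, -1]].
C² = P·diag(25, 4, 0)·P⁻¹ = [[4, 0, 0], [0, -25, -50], [0, 25, 50]].
The requested entry is 4.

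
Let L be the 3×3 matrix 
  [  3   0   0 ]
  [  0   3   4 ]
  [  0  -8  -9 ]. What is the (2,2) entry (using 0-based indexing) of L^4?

1249

Characteristic polynomial: s^3 + 3s^2 - 13s - 15 = (s - 3)(s + 1)(s + 5), so the eigenvalues are -5, -1, 3.
s=-1: eigenvector (0, 1, -1).
s=-5: eigenvector (0, 1, -2).
s=3: eigenvector (1, 0, 0).
P = [[0, 0, 1], [1, 1, 0], [-1, -2, 0]], D = diag(-1, -5, 3), P⁻¹ = [[0, 2, 1], [0, -1, -1], [1, 0, 0]].
L⁴ = P·diag(1, 625, 81)·P⁻¹ = [[81, 0, 0], [0, -623, -624], [0, 1248, 1249]].
The requested entry is 1249.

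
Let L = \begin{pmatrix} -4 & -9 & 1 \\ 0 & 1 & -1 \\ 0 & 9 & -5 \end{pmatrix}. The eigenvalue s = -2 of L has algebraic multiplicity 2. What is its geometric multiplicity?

L + 2I = [[-2, -9, 1], [0, 3, -1], [0, 9, -3]].
This matrix has rank 2, so its null space has dimension 3 − 2 = 1.

1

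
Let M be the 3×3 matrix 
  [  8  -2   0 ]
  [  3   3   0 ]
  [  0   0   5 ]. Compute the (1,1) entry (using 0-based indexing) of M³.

Characteristic polynomial: r^3 - 16r^2 + 85r - 150 = (r - 6)(r - 5)^2, so the eigenvalues are 5, 5, 6.
r=6: eigenvector (1, 1, 0).
r=5: eigenvector (2, 3, 0).
r=5: eigenvector (4, 6, 1).
P = [[1, 2, 4], [1, 3, 6], [0, 0, 1]], D = diag(6, 5, 5), P⁻¹ = [[3, -2, 0], [-1, 1, -2], [0, 0, 1]].
M³ = P·diag(216, 125, 125)·P⁻¹ = [[398, -182, 0], [273, -57, 0], [0, 0, 125]].
The requested entry is -57.

-57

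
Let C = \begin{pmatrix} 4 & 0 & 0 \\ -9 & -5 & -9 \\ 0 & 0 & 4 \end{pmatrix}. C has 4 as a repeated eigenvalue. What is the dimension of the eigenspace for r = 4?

C − 4I = [[0, 0, 0], [-9, -9, -9], [0, 0, 0]].
This matrix has rank 1, so its null space has dimension 3 − 1 = 2.

2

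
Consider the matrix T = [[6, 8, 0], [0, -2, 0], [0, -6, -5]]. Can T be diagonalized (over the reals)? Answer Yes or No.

Yes

Characteristic polynomial: p(μ) = μ^3 + μ^2 - 32μ - 60 = (μ - 6)(μ + 2)(μ + 5).
All 3 eigenvalues are distinct, so T is diagonalizable.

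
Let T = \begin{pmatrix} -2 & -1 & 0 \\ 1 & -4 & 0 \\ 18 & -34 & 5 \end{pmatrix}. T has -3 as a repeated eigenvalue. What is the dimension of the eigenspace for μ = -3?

T + 3I = [[1, -1, 0], [1, -1, 0], [18, -34, 8]].
This matrix has rank 2, so its null space has dimension 3 − 2 = 1.

1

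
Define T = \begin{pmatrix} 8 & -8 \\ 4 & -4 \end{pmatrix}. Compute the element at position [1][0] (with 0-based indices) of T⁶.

Characteristic polynomial: s^2 - 4s = s(s - 4), so the eigenvalues are 0, 4.
s=4: eigenvector (2, 1).
s=0: eigenvector (1, 1).
P = [[2, 1], [1, 1]], D = diag(4, 0), P⁻¹ = [[1, -1], [-1, 2]].
T⁶ = P·diag(4096, 0)·P⁻¹ = [[8192, -8192], [4096, -4096]].
The requested entry is 4096.

4096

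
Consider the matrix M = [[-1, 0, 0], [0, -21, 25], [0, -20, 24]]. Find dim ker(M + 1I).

2

M + 1I = [[0, 0, 0], [0, -20, 25], [0, -20, 25]].
This matrix has rank 1, so its null space has dimension 3 − 1 = 2.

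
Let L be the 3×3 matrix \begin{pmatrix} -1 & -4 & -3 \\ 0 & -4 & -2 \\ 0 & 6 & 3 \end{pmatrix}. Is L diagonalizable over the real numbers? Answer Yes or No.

No

Characteristic polynomial: p(t) = t^3 + 2t^2 + t = t(t + 1)^2.
t = -1 has algebraic multiplicity 2; rank(L + 1I) = 2, so geometric multiplicity = 1.
Geometric multiplicity < algebraic multiplicity, so L is not diagonalizable.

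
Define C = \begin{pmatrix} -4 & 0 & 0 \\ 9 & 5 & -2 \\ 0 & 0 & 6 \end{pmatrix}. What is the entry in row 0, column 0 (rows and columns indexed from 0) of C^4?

256

Characteristic polynomial: μ^3 - 7μ^2 - 14μ + 120 = (μ - 6)(μ - 5)(μ + 4), so the eigenvalues are -4, 5, 6.
μ=5: eigenvector (0, 1, 0).
μ=-4: eigenvector (-1, 1, 0).
μ=6: eigenvector (0, -2, 1).
P = [[0, -1, 0], [1, 1, -2], [0, 0, 1]], D = diag(5, -4, 6), P⁻¹ = [[1, 1, 2], [-1, 0, 0], [0, 0, 1]].
C⁴ = P·diag(625, 256, 1296)·P⁻¹ = [[256, 0, 0], [369, 625, -1342], [0, 0, 1296]].
The requested entry is 256.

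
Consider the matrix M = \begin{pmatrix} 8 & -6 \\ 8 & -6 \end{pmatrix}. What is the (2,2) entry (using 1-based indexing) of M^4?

Characteristic polynomial: r^2 - 2r = r(r - 2), so the eigenvalues are 0, 2.
r=0: eigenvector (3, 4).
r=2: eigenvector (1, 1).
P = [[3, 1], [4, 1]], D = diag(0, 2), P⁻¹ = [[-1, 1], [4, -3]].
M⁴ = P·diag(0, 16)·P⁻¹ = [[64, -48], [64, -48]].
The requested entry is -48.

-48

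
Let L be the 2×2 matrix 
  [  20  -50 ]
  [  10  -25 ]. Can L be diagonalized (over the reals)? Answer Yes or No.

Yes

Characteristic polynomial: p(t) = t^2 + 5t = t(t + 5).
All 2 eigenvalues are distinct, so L is diagonalizable.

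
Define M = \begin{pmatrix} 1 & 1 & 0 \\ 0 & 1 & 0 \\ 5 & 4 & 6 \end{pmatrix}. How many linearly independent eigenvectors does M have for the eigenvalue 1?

1

M − 1I = [[0, 1, 0], [0, 0, 0], [5, 4, 5]].
This matrix has rank 2, so its null space has dimension 3 − 2 = 1.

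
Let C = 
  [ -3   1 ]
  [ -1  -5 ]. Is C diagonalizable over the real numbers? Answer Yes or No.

Characteristic polynomial: p(t) = t^2 + 8t + 16 = (t + 4)^2.
t = -4 has algebraic multiplicity 2; rank(C + 4I) = 1, so geometric multiplicity = 1.
Geometric multiplicity < algebraic multiplicity, so C is not diagonalizable.

No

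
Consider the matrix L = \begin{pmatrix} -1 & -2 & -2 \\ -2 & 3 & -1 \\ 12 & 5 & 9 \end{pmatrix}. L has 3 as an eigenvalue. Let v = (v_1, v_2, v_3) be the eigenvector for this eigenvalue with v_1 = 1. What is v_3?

L − 3I = [[-4, -2, -2], [-2, 0, -1], [12, 5, 6]].
Solving (L − 3I)v = 0 gives the eigenspace spanned by (1, 0, -2).
With v_1 = 1, v = (1, 0, -2), so v_3 = -2.

-2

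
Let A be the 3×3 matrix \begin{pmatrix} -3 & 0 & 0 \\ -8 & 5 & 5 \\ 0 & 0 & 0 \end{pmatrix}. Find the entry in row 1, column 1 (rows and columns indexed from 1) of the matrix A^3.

Characteristic polynomial: λ^3 - 2λ^2 - 15λ = λ(λ - 5)(λ + 3), so the eigenvalues are -3, 0, 5.
λ=5: eigenvector (0, 1, 0).
λ=-3: eigenvector (1, 1, 0).
λ=0: eigenvector (0, -1, 1).
P = [[0, 1, 0], [1, 1, -1], [0, 0, 1]], D = diag(5, -3, 0), P⁻¹ = [[-1, 1, 1], [1, 0, 0], [0, 0, 1]].
A³ = P·diag(125, -27, 0)·P⁻¹ = [[-27, 0, 0], [-152, 125, 125], [0, 0, 0]].
The requested entry is -27.

-27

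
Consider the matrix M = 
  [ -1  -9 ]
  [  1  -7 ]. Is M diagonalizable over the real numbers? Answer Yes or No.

No

Characteristic polynomial: p(λ) = λ^2 + 8λ + 16 = (λ + 4)^2.
λ = -4 has algebraic multiplicity 2; rank(M + 4I) = 1, so geometric multiplicity = 1.
Geometric multiplicity < algebraic multiplicity, so M is not diagonalizable.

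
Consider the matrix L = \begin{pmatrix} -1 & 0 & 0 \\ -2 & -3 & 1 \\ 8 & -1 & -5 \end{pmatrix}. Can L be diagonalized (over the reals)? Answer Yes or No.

Characteristic polynomial: p(r) = r^3 + 9r^2 + 24r + 16 = (r + 1)(r + 4)^2.
r = -4 has algebraic multiplicity 2; rank(L + 4I) = 2, so geometric multiplicity = 1.
Geometric multiplicity < algebraic multiplicity, so L is not diagonalizable.

No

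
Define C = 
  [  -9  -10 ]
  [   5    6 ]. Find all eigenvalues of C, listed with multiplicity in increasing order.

Characteristic polynomial: p(s) = s^2 + 3s - 4 = (s - 1)(s + 4).
Roots (with multiplicity): -4, 1.

-4, 1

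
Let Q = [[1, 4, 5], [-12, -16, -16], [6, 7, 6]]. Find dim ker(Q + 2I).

1

Q + 2I = [[3, 4, 5], [-12, -14, -16], [6, 7, 8]].
This matrix has rank 2, so its null space has dimension 3 − 2 = 1.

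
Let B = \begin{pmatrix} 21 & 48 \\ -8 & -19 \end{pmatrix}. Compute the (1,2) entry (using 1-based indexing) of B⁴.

Characteristic polynomial: μ^2 - 2μ - 15 = (μ - 5)(μ + 3), so the eigenvalues are -3, 5.
μ=5: eigenvector (3, -1).
μ=-3: eigenvector (2, -1).
P = [[3, 2], [-1, -1]], D = diag(5, -3), P⁻¹ = [[1, 2], [-1, -3]].
B⁴ = P·diag(625, 81)·P⁻¹ = [[1713, 3264], [-544, -1007]].
The requested entry is 3264.

3264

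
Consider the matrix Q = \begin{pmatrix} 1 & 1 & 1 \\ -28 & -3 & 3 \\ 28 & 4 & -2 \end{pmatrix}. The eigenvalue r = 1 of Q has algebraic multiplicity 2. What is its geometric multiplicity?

1

Q − 1I = [[0, 1, 1], [-28, -4, 3], [28, 4, -3]].
This matrix has rank 2, so its null space has dimension 3 − 2 = 1.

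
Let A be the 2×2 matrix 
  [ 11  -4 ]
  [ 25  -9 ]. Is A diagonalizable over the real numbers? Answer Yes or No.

Characteristic polynomial: p(t) = t^2 - 2t + 1 = (t - 1)^2.
t = 1 has algebraic multiplicity 2; rank(A − 1I) = 1, so geometric multiplicity = 1.
Geometric multiplicity < algebraic multiplicity, so A is not diagonalizable.

No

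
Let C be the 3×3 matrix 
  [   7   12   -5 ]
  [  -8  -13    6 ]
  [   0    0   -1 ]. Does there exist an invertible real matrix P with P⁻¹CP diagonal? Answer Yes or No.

No

Characteristic polynomial: p(s) = s^3 + 7s^2 + 11s + 5 = (s + 1)^2(s + 5).
s = -1 has algebraic multiplicity 2; rank(C + 1I) = 2, so geometric multiplicity = 1.
Geometric multiplicity < algebraic multiplicity, so C is not diagonalizable.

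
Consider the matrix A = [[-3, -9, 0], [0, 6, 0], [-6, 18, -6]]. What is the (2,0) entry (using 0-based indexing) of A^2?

54

Characteristic polynomial: t^3 + 3t^2 - 36t - 108 = (t - 6)(t + 3)(t + 6), so the eigenvalues are -6, -3, 6.
t=-3: eigenvector (1, 0, -2).
t=6: eigenvector (-1, 1, 2).
t=-6: eigenvector (0, 0, 1).
P = [[1, -1, 0], [0, 1, 0], [-2, 2, 1]], D = diag(-3, 6, -6), P⁻¹ = [[1, 1, 0], [0, 1, 0], [2, 0, 1]].
A² = P·diag(9, 36, 36)·P⁻¹ = [[9, -27, 0], [0, 36, 0], [54, 54, 36]].
The requested entry is 54.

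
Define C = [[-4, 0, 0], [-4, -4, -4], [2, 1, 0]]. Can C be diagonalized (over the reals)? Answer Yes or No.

No

Characteristic polynomial: p(μ) = μ^3 + 8μ^2 + 20μ + 16 = (μ + 2)^2(μ + 4).
μ = -2 has algebraic multiplicity 2; rank(C + 2I) = 2, so geometric multiplicity = 1.
Geometric multiplicity < algebraic multiplicity, so C is not diagonalizable.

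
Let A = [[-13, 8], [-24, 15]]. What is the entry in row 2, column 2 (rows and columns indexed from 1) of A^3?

Characteristic polynomial: t^2 - 2t - 3 = (t - 3)(t + 1), so the eigenvalues are -1, 3.
t=-1: eigenvector (-2, -3).
t=3: eigenvector (-1, -2).
P = [[-2, -1], [-3, -2]], D = diag(-1, 3), P⁻¹ = [[-2, 1], [3, -2]].
A³ = P·diag(-1, 27)·P⁻¹ = [[-85, 56], [-168, 111]].
The requested entry is 111.

111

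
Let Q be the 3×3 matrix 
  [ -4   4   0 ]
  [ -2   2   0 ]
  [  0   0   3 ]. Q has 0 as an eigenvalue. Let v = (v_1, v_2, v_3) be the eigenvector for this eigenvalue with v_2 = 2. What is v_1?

Q = [[-4, 4, 0], [-2, 2, 0], [0, 0, 3]].
Solving (Q)v = 0 gives the eigenspace spanned by (2, 2, 0).
With v_2 = 2, v = (2, 2, 0), so v_1 = 2.

2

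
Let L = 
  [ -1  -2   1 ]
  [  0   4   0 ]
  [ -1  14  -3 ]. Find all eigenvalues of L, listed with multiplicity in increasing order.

Characteristic polynomial: p(λ) = λ^3 - 12λ - 16 = (λ - 4)(λ + 2)^2.
Roots (with multiplicity): -2, -2, 4.

-2, -2, 4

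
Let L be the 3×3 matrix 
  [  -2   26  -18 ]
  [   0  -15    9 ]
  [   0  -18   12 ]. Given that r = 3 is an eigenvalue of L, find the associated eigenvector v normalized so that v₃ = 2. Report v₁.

L − 3I = [[-5, 26, -18], [0, -18, 9], [0, -18, 9]].
Solving (L − 3I)v = 0 gives the eigenspace spanned by (-2, 1, 2).
With v₃ = 2, v = (-2, 1, 2), so v₁ = -2.

-2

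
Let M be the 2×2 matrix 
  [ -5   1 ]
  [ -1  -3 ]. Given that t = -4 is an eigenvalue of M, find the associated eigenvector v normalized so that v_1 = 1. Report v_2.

M + 4I = [[-1, 1], [-1, 1]].
Solving (M + 4I)v = 0 gives the eigenspace spanned by (1, 1).
With v_1 = 1, v = (1, 1), so v_2 = 1.

1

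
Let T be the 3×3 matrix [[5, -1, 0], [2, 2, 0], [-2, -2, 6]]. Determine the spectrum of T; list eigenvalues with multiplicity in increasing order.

3, 4, 6

Characteristic polynomial: p(λ) = λ^3 - 13λ^2 + 54λ - 72 = (λ - 6)(λ - 4)(λ - 3).
Roots (with multiplicity): 3, 4, 6.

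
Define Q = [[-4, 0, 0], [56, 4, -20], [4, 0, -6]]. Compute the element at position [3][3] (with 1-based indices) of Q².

36

Characteristic polynomial: λ^3 + 6λ^2 - 16λ - 96 = (λ - 4)(λ + 4)(λ + 6), so the eigenvalues are -6, -4, 4.
λ=-4: eigenvector (1, -2, 2).
λ=-6: eigenvector (0, 2, 1).
λ=4: eigenvector (0, 1, 0).
P = [[1, 0, 0], [-2, 2, 1], [2, 1, 0]], D = diag(-4, -6, 4), P⁻¹ = [[1, 0, 0], [-2, 0, 1], [6, 1, -2]].
Q² = P·diag(16, 36, 16)·P⁻¹ = [[16, 0, 0], [-80, 16, 40], [-40, 0, 36]].
The requested entry is 36.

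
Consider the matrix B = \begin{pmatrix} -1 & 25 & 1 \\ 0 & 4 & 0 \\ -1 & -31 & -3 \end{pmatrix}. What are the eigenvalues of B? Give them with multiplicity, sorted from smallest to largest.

-2, -2, 4

Characteristic polynomial: p(μ) = μ^3 - 12μ - 16 = (μ - 4)(μ + 2)^2.
Roots (with multiplicity): -2, -2, 4.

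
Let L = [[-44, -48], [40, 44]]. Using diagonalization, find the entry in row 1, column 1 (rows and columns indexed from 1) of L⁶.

4096

Characteristic polynomial: μ^2 - 16 = (μ - 4)(μ + 4), so the eigenvalues are -4, 4.
μ=4: eigenvector (1, -1).
μ=-4: eigenvector (6, -5).
P = [[1, 6], [-1, -5]], D = diag(4, -4), P⁻¹ = [[-5, -6], [1, 1]].
L⁶ = P·diag(4096, 4096)·P⁻¹ = [[4096, 0], [0, 4096]].
The requested entry is 4096.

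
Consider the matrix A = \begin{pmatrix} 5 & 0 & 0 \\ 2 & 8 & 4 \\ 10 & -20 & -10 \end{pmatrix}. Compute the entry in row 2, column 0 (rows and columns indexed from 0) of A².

Characteristic polynomial: μ^3 - 3μ^2 - 10μ = μ(μ - 5)(μ + 2), so the eigenvalues are -2, 0, 5.
μ=5: eigenvector (1, 2, -2).
μ=0: eigenvector (0, 1, -2).
μ=-2: eigenvector (0, -2, 5).
P = [[1, 0, 0], [2, 1, -2], [-2, -2, 5]], D = diag(5, 0, -2), P⁻¹ = [[1, 0, 0], [-6, 5, 2], [-2, 2, 1]].
A² = P·diag(25, 0, 4)·P⁻¹ = [[25, 0, 0], [66, -16, -8], [-90, 40, 20]].
The requested entry is -90.

-90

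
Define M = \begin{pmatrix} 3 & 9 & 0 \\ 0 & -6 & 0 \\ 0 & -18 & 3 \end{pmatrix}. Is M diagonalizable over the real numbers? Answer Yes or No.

Characteristic polynomial: p(s) = s^3 - 27s + 54 = (s - 3)^2(s + 6).
s = 3 has algebraic multiplicity 2; rank(M − 3I) = 1, so geometric multiplicity = 2.
Every eigenvalue has geometric = algebraic multiplicity, so M is diagonalizable.

Yes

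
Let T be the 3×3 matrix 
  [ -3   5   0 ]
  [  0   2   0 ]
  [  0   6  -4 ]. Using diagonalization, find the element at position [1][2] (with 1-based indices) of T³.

Characteristic polynomial: λ^3 + 5λ^2 - 2λ - 24 = (λ - 2)(λ + 3)(λ + 4), so the eigenvalues are -4, -3, 2.
λ=-3: eigenvector (1, 0, 0).
λ=-4: eigenvector (0, 0, 1).
λ=2: eigenvector (1, 1, 1).
P = [[1, 0, 1], [0, 0, 1], [0, 1, 1]], D = diag(-3, -4, 2), P⁻¹ = [[1, -1, 0], [0, -1, 1], [0, 1, 0]].
T³ = P·diag(-27, -64, 8)·P⁻¹ = [[-27, 35, 0], [0, 8, 0], [0, 72, -64]].
The requested entry is 35.

35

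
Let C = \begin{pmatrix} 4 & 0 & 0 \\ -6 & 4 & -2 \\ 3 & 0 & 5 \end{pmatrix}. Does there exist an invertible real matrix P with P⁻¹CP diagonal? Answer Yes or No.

Characteristic polynomial: p(r) = r^3 - 13r^2 + 56r - 80 = (r - 5)(r - 4)^2.
r = 4 has algebraic multiplicity 2; rank(C − 4I) = 1, so geometric multiplicity = 2.
Every eigenvalue has geometric = algebraic multiplicity, so C is diagonalizable.

Yes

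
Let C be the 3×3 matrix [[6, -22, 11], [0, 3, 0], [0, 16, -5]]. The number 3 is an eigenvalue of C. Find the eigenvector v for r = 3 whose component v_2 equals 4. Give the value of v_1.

0

C − 3I = [[3, -22, 11], [0, 0, 0], [0, 16, -8]].
Solving (C − 3I)v = 0 gives the eigenspace spanned by (0, 4, 8).
With v_2 = 4, v = (0, 4, 8), so v_1 = 0.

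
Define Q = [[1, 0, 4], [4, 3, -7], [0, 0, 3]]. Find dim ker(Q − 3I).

Q − 3I = [[-2, 0, 4], [4, 0, -7], [0, 0, 0]].
This matrix has rank 2, so its null space has dimension 3 − 2 = 1.

1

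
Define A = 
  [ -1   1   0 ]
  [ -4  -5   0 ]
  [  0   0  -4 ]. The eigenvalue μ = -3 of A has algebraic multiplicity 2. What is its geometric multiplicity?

1

A + 3I = [[2, 1, 0], [-4, -2, 0], [0, 0, -1]].
This matrix has rank 2, so its null space has dimension 3 − 2 = 1.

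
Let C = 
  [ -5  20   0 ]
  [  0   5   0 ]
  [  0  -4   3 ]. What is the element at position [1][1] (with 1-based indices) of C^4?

Characteristic polynomial: s^3 - 3s^2 - 25s + 75 = (s - 5)(s - 3)(s + 5), so the eigenvalues are -5, 3, 5.
s=-5: eigenvector (1, 0, 0).
s=5: eigenvector (2, 1, -2).
s=3: eigenvector (0, 0, 1).
P = [[1, 2, 0], [0, 1, 0], [0, -2, 1]], D = diag(-5, 5, 3), P⁻¹ = [[1, -2, 0], [0, 1, 0], [0, 2, 1]].
C⁴ = P·diag(625, 625, 81)·P⁻¹ = [[625, 0, 0], [0, 625, 0], [0, -1088, 81]].
The requested entry is 625.

625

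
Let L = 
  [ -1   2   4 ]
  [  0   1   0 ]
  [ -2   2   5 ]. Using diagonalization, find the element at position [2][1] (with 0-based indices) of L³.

Characteristic polynomial: s^3 - 5s^2 + 7s - 3 = (s - 3)(s - 1)^2, so the eigenvalues are 1, 1, 3.
s=1: eigenvector (-1, 1, -1).
s=1: eigenvector (2, 0, 1).
s=3: eigenvector (1, 0, 1).
P = [[-1, 2, 1], [1, 0, 0], [-1, 1, 1]], D = diag(1, 1, 3), P⁻¹ = [[0, 1, 0], [1, 0, -1], [-1, 1, 2]].
L³ = P·diag(1, 1, 27)·P⁻¹ = [[-25, 26, 52], [0, 1, 0], [-26, 26, 53]].
The requested entry is 26.

26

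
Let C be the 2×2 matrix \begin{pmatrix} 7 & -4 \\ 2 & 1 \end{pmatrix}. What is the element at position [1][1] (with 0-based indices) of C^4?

Characteristic polynomial: s^2 - 8s + 15 = (s - 5)(s - 3), so the eigenvalues are 3, 5.
s=3: eigenvector (1, 1).
s=5: eigenvector (-2, -1).
P = [[1, -2], [1, -1]], D = diag(3, 5), P⁻¹ = [[-1, 2], [-1, 1]].
C⁴ = P·diag(81, 625)·P⁻¹ = [[1169, -1088], [544, -463]].
The requested entry is -463.

-463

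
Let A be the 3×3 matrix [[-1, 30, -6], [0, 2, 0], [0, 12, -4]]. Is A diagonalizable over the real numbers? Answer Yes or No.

Characteristic polynomial: p(λ) = λ^3 + 3λ^2 - 6λ - 8 = (λ - 2)(λ + 1)(λ + 4).
All 3 eigenvalues are distinct, so A is diagonalizable.

Yes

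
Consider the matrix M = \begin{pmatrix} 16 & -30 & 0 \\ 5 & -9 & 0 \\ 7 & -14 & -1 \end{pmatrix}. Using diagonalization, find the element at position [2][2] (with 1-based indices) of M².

Characteristic polynomial: s^3 - 6s^2 - s + 6 = (s - 6)(s - 1)(s + 1), so the eigenvalues are -1, 1, 6.
s=6: eigenvector (3, 1, 1).
s=1: eigenvector (2, 1, 0).
s=-1: eigenvector (0, 0, 1).
P = [[3, 2, 0], [1, 1, 0], [1, 0, 1]], D = diag(6, 1, -1), P⁻¹ = [[1, -2, 0], [-1, 3, 0], [-1, 2, 1]].
M² = P·diag(36, 1, 1)·P⁻¹ = [[106, -210, 0], [35, -69, 0], [35, -70, 1]].
The requested entry is -69.

-69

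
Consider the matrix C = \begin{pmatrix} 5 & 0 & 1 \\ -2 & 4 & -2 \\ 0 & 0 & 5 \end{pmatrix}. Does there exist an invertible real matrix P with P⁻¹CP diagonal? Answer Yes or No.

Characteristic polynomial: p(t) = t^3 - 14t^2 + 65t - 100 = (t - 5)^2(t - 4).
t = 5 has algebraic multiplicity 2; rank(C − 5I) = 2, so geometric multiplicity = 1.
Geometric multiplicity < algebraic multiplicity, so C is not diagonalizable.

No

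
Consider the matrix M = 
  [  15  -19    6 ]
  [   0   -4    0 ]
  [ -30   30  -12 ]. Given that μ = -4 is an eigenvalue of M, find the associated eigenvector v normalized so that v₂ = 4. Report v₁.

4

M + 4I = [[19, -19, 6], [0, 0, 0], [-30, 30, -8]].
Solving (M + 4I)v = 0 gives the eigenspace spanned by (4, 4, 0).
With v₂ = 4, v = (4, 4, 0), so v₁ = 4.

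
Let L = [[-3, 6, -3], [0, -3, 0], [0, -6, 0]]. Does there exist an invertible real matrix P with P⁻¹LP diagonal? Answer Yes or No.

Characteristic polynomial: p(μ) = μ^3 + 6μ^2 + 9μ = μ(μ + 3)^2.
μ = -3 has algebraic multiplicity 2; rank(L + 3I) = 1, so geometric multiplicity = 2.
Every eigenvalue has geometric = algebraic multiplicity, so L is diagonalizable.

Yes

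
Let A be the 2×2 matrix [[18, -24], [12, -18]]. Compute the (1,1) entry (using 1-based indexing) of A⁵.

Characteristic polynomial: λ^2 - 36 = (λ - 6)(λ + 6), so the eigenvalues are -6, 6.
λ=6: eigenvector (2, 1).
λ=-6: eigenvector (1, 1).
P = [[2, 1], [1, 1]], D = diag(6, -6), P⁻¹ = [[1, -1], [-1, 2]].
A⁵ = P·diag(7776, -7776)·P⁻¹ = [[23328, -31104], [15552, -23328]].
The requested entry is 23328.

23328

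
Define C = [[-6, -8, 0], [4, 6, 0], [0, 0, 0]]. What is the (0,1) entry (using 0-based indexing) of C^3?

-32

Characteristic polynomial: r^3 - 4r = r(r - 2)(r + 2), so the eigenvalues are -2, 0, 2.
r=2: eigenvector (-1, 1, 0).
r=-2: eigenvector (-2, 1, 0).
r=0: eigenvector (0, 0, 1).
P = [[-1, -2, 0], [1, 1, 0], [0, 0, 1]], D = diag(2, -2, 0), P⁻¹ = [[1, 2, 0], [-1, -1, 0], [0, 0, 1]].
C³ = P·diag(8, -8, 0)·P⁻¹ = [[-24, -32, 0], [16, 24, 0], [0, 0, 0]].
The requested entry is -32.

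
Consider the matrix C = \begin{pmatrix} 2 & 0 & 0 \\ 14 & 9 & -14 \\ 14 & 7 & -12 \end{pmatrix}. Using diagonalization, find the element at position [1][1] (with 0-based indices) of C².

Characteristic polynomial: μ^3 + μ^2 - 16μ + 20 = (μ - 2)^2(μ + 5), so the eigenvalues are -5, 2, 2.
μ=2: eigenvector (1, -2, 0).
μ=2: eigenvector (2, -2, 1).
μ=-5: eigenvector (0, 1, 1).
P = [[1, 2, 0], [-2, -2, 1], [0, 1, 1]], D = diag(2, 2, -5), P⁻¹ = [[-3, -2, 2], [2, 1, -1], [-2, -1, 2]].
C² = P·diag(4, 4, 25)·P⁻¹ = [[4, 0, 0], [-42, -17, 42], [-42, -21, 46]].
The requested entry is -17.

-17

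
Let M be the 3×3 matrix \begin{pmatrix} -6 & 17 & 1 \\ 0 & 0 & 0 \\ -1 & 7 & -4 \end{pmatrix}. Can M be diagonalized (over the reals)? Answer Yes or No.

No

Characteristic polynomial: p(s) = s^3 + 10s^2 + 25s = s(s + 5)^2.
s = -5 has algebraic multiplicity 2; rank(M + 5I) = 2, so geometric multiplicity = 1.
Geometric multiplicity < algebraic multiplicity, so M is not diagonalizable.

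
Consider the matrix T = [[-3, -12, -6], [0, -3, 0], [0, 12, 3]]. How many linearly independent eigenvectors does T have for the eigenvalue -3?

2

T + 3I = [[0, -12, -6], [0, 0, 0], [0, 12, 6]].
This matrix has rank 1, so its null space has dimension 3 − 1 = 2.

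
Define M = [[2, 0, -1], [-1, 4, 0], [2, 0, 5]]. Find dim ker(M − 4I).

M − 4I = [[-2, 0, -1], [-1, 0, 0], [2, 0, 1]].
This matrix has rank 2, so its null space has dimension 3 − 2 = 1.

1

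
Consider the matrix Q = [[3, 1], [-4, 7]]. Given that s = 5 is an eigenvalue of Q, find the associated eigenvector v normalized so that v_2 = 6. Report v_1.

3

Q − 5I = [[-2, 1], [-4, 2]].
Solving (Q − 5I)v = 0 gives the eigenspace spanned by (3, 6).
With v_2 = 6, v = (3, 6), so v_1 = 3.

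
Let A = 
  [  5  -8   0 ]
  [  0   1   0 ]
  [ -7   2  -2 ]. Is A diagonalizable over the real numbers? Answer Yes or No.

Yes

Characteristic polynomial: p(s) = s^3 - 4s^2 - 7s + 10 = (s - 5)(s - 1)(s + 2).
All 3 eigenvalues are distinct, so A is diagonalizable.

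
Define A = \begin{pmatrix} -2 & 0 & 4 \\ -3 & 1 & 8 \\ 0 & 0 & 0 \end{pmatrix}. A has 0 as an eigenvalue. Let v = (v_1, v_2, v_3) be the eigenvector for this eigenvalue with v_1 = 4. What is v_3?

2

A = [[-2, 0, 4], [-3, 1, 8], [0, 0, 0]].
Solving (A)v = 0 gives the eigenspace spanned by (4, -4, 2).
With v_1 = 4, v = (4, -4, 2), so v_3 = 2.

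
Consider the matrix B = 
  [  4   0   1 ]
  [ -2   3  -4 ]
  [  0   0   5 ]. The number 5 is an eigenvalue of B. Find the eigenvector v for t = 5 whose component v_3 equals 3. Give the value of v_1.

B − 5I = [[-1, 0, 1], [-2, -2, -4], [0, 0, 0]].
Solving (B − 5I)v = 0 gives the eigenspace spanned by (3, -9, 3).
With v_3 = 3, v = (3, -9, 3), so v_1 = 3.

3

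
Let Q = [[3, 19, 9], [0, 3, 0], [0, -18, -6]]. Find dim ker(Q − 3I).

1

Q − 3I = [[0, 19, 9], [0, 0, 0], [0, -18, -9]].
This matrix has rank 2, so its null space has dimension 3 − 2 = 1.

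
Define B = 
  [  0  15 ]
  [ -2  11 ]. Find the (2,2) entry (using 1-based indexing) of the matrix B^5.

31031

Characteristic polynomial: s^2 - 11s + 30 = (s - 6)(s - 5), so the eigenvalues are 5, 6.
s=5: eigenvector (3, 1).
s=6: eigenvector (-5, -2).
P = [[3, -5], [1, -2]], D = diag(5, 6), P⁻¹ = [[2, -5], [1, -3]].
B⁵ = P·diag(3125, 7776)·P⁻¹ = [[-20130, 69765], [-9302, 31031]].
The requested entry is 31031.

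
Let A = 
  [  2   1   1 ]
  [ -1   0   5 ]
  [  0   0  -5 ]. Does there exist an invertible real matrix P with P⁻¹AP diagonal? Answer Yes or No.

Characteristic polynomial: p(λ) = λ^3 + 3λ^2 - 9λ + 5 = (λ - 1)^2(λ + 5).
λ = 1 has algebraic multiplicity 2; rank(A − 1I) = 2, so geometric multiplicity = 1.
Geometric multiplicity < algebraic multiplicity, so A is not diagonalizable.

No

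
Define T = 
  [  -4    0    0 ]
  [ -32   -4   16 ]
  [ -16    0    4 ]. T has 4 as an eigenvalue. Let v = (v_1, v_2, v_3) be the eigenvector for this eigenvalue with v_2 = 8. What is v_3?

4

T − 4I = [[-8, 0, 0], [-32, -8, 16], [-16, 0, 0]].
Solving (T − 4I)v = 0 gives the eigenspace spanned by (0, 8, 4).
With v_2 = 8, v = (0, 8, 4), so v_3 = 4.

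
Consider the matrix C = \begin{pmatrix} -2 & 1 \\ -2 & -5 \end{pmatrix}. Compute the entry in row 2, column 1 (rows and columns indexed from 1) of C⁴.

350

Characteristic polynomial: μ^2 + 7μ + 12 = (μ + 3)(μ + 4), so the eigenvalues are -4, -3.
μ=-3: eigenvector (1, -1).
μ=-4: eigenvector (-1, 2).
P = [[1, -1], [-1, 2]], D = diag(-3, -4), P⁻¹ = [[2, 1], [1, 1]].
C⁴ = P·diag(81, 256)·P⁻¹ = [[-94, -175], [350, 431]].
The requested entry is 350.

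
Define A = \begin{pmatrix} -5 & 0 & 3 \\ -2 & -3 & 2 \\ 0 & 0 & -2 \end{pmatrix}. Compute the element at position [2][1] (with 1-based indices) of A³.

Characteristic polynomial: λ^3 + 10λ^2 + 31λ + 30 = (λ + 2)(λ + 3)(λ + 5), so the eigenvalues are -5, -3, -2.
λ=-3: eigenvector (0, 1, 0).
λ=-5: eigenvector (1, 1, 0).
λ=-2: eigenvector (1, 0, 1).
P = [[0, 1, 1], [1, 1, 0], [0, 0, 1]], D = diag(-3, -5, -2), P⁻¹ = [[-1, 1, 1], [1, 0, -1], [0, 0, 1]].
A³ = P·diag(-27, -125, -8)·P⁻¹ = [[-125, 0, 117], [-98, -27, 98], [0, 0, -8]].
The requested entry is -98.

-98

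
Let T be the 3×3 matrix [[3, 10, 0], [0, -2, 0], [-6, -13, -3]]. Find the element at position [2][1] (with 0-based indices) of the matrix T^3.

-127

Characteristic polynomial: μ^3 + 2μ^2 - 9μ - 18 = (μ - 3)(μ + 2)(μ + 3), so the eigenvalues are -3, -2, 3.
μ=3: eigenvector (1, 0, -1).
μ=-2: eigenvector (-2, 1, -1).
μ=-3: eigenvector (0, 0, 1).
P = [[1, -2, 0], [0, 1, 0], [-1, -1, 1]], D = diag(3, -2, -3), P⁻¹ = [[1, 2, 0], [0, 1, 0], [1, 3, 1]].
T³ = P·diag(27, -8, -27)·P⁻¹ = [[27, 70, 0], [0, -8, 0], [-54, -127, -27]].
The requested entry is -127.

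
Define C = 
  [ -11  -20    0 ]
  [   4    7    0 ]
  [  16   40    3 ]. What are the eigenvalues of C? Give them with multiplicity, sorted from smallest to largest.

Characteristic polynomial: p(t) = t^3 + t^2 - 9t - 9 = (t - 3)(t + 1)(t + 3).
Roots (with multiplicity): -3, -1, 3.

-3, -1, 3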